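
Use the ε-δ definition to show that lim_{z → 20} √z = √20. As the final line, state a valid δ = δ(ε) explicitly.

Suppose ε > 0. We want δ > 0 such that 0 < |z − 20| < δ implies |√z − √20| < ε.
Rationalise: √z − √20 = (z − 20)/(√z + √20), so |√z − √20| = |z − 20|/(√z + √20).
Restrict δ ≤ 20 so that |z − 20| < 20 forces z > 0, and then √z + √20 > √20.
Hence |√z − √20| < |z − 20|/√20, which is < ε once |z − 20| < √20·ε.
Take δ = min(20, √20·ε). If 0 < |z − 20| < δ then z > 0 and |√z − √20| < |z − 20|/√20 < ε.

δ = min(20, √20·ε)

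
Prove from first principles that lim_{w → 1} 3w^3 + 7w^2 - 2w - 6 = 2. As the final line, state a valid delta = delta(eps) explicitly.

Suppose eps > 0. We want delta > 0 such that 0 < |w − 1| < delta implies |(3w^3 + 7w^2 - 2w - 6) − 2| < eps.
(3w^3 + 7w^2 - 2w - 6) − 2 = 3w^3 + 7w^2 - 2w - 8 = (w − 1)(3w^2 + 10w + 8).
So |(3w^3 + 7w^2 - 2w - 6) − 2| = |w − 1|·|3w^2 + 10w + 8|.
Require delta ≤ 2. Then |w − 1| < 2 gives |w| < 3, and by the triangle inequality |3w^2 + 10w + 8| ≤ 3·3^2 + 10·3 + 8 = 65.
Hence |(3w^3 + 7w^2 - 2w - 6) − 2| ≤ 65|w − 1| < eps provided |w − 1| < eps/65.
Take delta = min(2, eps/65). Then 0 < |w − 1| < delta gives both |w − 1| < 2 and |w − 1| < eps/65, so |(3w^3 + 7w^2 - 2w - 6) − 2| < eps.

delta = min(2, eps/65)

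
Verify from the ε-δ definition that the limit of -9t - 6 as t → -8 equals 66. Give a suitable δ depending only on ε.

Fix ε > 0. We need δ > 0 so that 0 < |t + 8| < δ implies |(-9t - 6) − 66| < ε.
|(-9t - 6) − 66| = |-9t - 72| = 9|t + 8|.
Thus it suffices that |t + 8| < ε/9.
Take δ = ε/9. If 0 < |t + 8| < δ then |(-9t - 6) − 66| = 9|t + 8| < 9·(ε/9) = ε.

δ = ε/9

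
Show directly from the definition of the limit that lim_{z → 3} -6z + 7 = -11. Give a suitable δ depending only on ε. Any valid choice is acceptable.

δ = ε/6

Fix ε > 0. We need δ > 0 so that 0 < |z − 3| < δ implies |(-6z + 7) + 11| < ε.
|(-6z + 7) + 11| = |-6z + 18| = 6|z − 3|.
So 6|z − 3| < ε exactly when |z − 3| < ε/6.
Take δ = ε/6. If 0 < |z − 3| < δ then |(-6z + 7) + 11| = 6|z − 3| < 6·(ε/6) = ε.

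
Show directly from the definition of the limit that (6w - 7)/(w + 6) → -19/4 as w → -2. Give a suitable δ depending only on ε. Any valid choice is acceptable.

δ = min(2, (8/43)ε)

Fix ε > 0. We want δ > 0 with 0 < |w + 2| < δ ⇒ |(6w - 7)/(w + 6) + 19/4| < ε.
Combining over a common denominator, (6w - 7)/(w + 6) + 19/4 = [(6w - 7)·4 − (-19)·(w + 6)] / [4·(w + 6)] = 43(w + 2) / (4(w + 6)).
So |(6w - 7)/(w + 6) + 19/4| = 43|w + 2| / (4·|w + 6|).
Restrict δ ≤ 2. Then |w + 2| < 2 gives |w + 6| = |(w + 2) + 4| ≥ 4 − 2 = 2.
Hence |(6w - 7)/(w + 6) + 19/4| < 43|w + 2|/(4·2) = (43/8)|w + 2|, which is < ε once |w + 2| < (8/43)ε.
Take δ = min(2, (8/43)ε). Then 0 < |w + 2| < δ forces both bounds, so |(6w - 7)/(w + 6) + 19/4| < ε.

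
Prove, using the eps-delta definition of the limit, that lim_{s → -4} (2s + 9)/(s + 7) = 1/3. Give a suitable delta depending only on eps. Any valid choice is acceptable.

Let eps > 0 be given. We want delta > 0 with 0 < |s + 4| < delta ⇒ |(2s + 9)/(s + 7) − (1/3)| < eps.
Combining over a common denominator, (2s + 9)/(s + 7) − (1/3) = [(2s + 9)·3 − 1·(s + 7)] / [3·(s + 7)] = 5(s + 4) / (3(s + 7)).
So |(2s + 9)/(s + 7) − (1/3)| = 5|s + 4| / (3·|s + 7|).
Restrict delta ≤ 3/2. Then |s + 4| < 3/2 gives |s + 7| = |(s + 4) + 3| ≥ 3 − 3/2 = 3/2.
Hence |(2s + 9)/(s + 7) − (1/3)| < 5|s + 4|/(3·(3/2)) = (10/9)|s + 4|, which is < eps once |s + 4| < (9/10)eps.
Take delta = min(3/2, (9/10)eps). Then 0 < |s + 4| < delta forces both bounds, so |(2s + 9)/(s + 7) − (1/3)| < eps.

delta = min(3/2, (9/10)eps)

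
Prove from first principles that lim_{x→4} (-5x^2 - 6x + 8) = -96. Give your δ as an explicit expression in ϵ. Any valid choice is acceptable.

δ = min(2, ϵ/56)

Let ϵ > 0. We want δ > 0 such that 0 < |x − 4| < δ implies |(-5x^2 - 6x + 8) + 96| < ϵ.
(-5x^2 - 6x + 8) + 96 = -5x^2 - 6x + 104 = (x − 4)(-5x - 26).
So |(-5x^2 - 6x + 8) + 96| = |x − 4|·|-5x - 26|.
Require δ ≤ 2. Then |x − 4| < 2 gives |x| < 6, and by the triangle inequality |-5x - 26| ≤ 5·6 + 26 = 56.
Hence |(-5x^2 - 6x + 8) + 96| ≤ 56|x − 4| < ϵ provided |x − 4| < ϵ/56.
Choosing δ = min(2, ϵ/56) ensures both conditions, hence |(-5x^2 - 6x + 8) + 96| < ϵ.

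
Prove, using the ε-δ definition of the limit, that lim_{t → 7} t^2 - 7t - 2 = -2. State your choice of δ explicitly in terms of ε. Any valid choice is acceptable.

δ = min(1, ε/8)

Suppose ε > 0. We want δ > 0 such that 0 < |t − 7| < δ implies |(t^2 - 7t - 2) + 2| < ε.
(t^2 - 7t - 2) + 2 = t^2 - 7t = (t − 7)(t).
So |(t^2 - 7t - 2) + 2| = |t − 7|·|t|.
Assume first that |t − 7| < 1, so |t| < 8. Then |t| ≤ 8 = 8.
Hence |(t^2 - 7t - 2) + 2| ≤ 8|t − 7| < ε provided |t − 7| < ε/8.
Choosing δ = min(1, ε/8) ensures both conditions, hence |(t^2 - 7t - 2) + 2| < ε.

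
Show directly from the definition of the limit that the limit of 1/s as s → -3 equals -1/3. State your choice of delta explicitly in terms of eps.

Let eps > 0 be given. We seek delta > 0 such that 0 < |s + 3| < delta implies |1/s + 1/3| < eps.
|1/s + 1/3| = |-3 − s|/(3·|s|) = |s + 3|/(3|s|).
Restrict delta ≤ 3/2. Then |s + 3| < 3/2 gives |s| > 3/2, so 3|s| > 9/2.
Then |1/s + 1/3| < |s + 3|/(9/2), which is < eps when |s + 3| < (9/2)eps.
Take delta = min(3/2, (9/2)eps). Then 0 < |s + 3| < delta gives both |s + 3| < 3/2 and |s + 3| < (9/2)eps, so |1/s + 1/3| < eps.

delta = min(3/2, (9/2)eps)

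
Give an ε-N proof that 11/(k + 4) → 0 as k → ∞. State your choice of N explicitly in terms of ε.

Let ε > 0. For k ≥ 1, |11/(k + 4) − 0| = 11/(k + 4) ≤ 11/k.
We need 11/k < ε, i.e. k > 11/ε.
Take N = 11/ε. If k > N then |11/(k + 4)| ≤ 11/k < ε.

N = 11/ε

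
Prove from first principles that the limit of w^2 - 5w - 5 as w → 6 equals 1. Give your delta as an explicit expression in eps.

delta = min(2, eps/9)

Fix eps > 0. We want delta > 0 such that 0 < |w − 6| < delta implies |(w^2 - 5w - 5) − 1| < eps.
(w^2 - 5w - 5) − 1 = w^2 - 5w - 6 = (w − 6)(w + 1).
So |(w^2 - 5w - 5) − 1| = |w − 6|·|w + 1|.
Assume first that |w − 6| < 2, so |w| < 8. Then |w + 1| ≤ 8 + 1 = 9.
Hence |(w^2 - 5w - 5) − 1| ≤ 9|w − 6| < eps provided |w − 6| < eps/9.
Choosing delta = min(2, eps/9) ensures both conditions, hence |(w^2 - 5w - 5) − 1| < eps.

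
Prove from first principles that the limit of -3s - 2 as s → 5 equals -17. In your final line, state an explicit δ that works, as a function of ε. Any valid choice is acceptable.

δ = ε/3

Let ε > 0. We need δ > 0 so that 0 < |s − 5| < δ implies |(-3s - 2) + 17| < ε.
|(-3s - 2) + 17| = |-3s + 15| = 3|s − 5|.
Thus it suffices that |s − 5| < ε/3.
Choosing δ = ε/3 gives |(-3s - 2) + 17| = 3|s − 5| < ε whenever |s − 5| < δ.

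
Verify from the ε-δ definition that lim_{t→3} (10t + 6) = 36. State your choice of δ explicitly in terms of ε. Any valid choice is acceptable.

Let ε > 0. We need δ > 0 so that 0 < |t − 3| < δ implies |(10t + 6) − 36| < ε.
|(10t + 6) − 36| = |10t - 30| = 10|t − 3|.
Thus it suffices that |t − 3| < ε/10.
Choosing δ = ε/10 gives |(10t + 6) − 36| = 10|t − 3| < ε whenever |t − 3| < δ.

δ = ε/10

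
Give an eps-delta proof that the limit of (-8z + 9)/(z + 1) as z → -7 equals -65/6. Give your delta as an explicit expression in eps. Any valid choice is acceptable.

Suppose eps > 0. We want delta > 0 with 0 < |z + 7| < delta ⇒ |(-8z + 9)/(z + 1) + 65/6| < eps.
Combining over a common denominator, (-8z + 9)/(z + 1) + 65/6 = [(-8z + 9)·(-6) − 65·(z + 1)] / [(-6)·(z + 1)] = -17(z + 7) / ((-6)(z + 1)).
So |(-8z + 9)/(z + 1) + 65/6| = 17|z + 7| / (6·|z + 1|).
Restrict delta ≤ 3. Then |z + 7| < 3 gives |z + 1| = |(z + 7) + (-6)| ≥ 6 − 3 = 3.
Hence |(-8z + 9)/(z + 1) + 65/6| < 17|z + 7|/(6·3) = (17/18)|z + 7|, which is < eps once |z + 7| < (18/17)eps.
Take delta = min(3, (18/17)eps). Then 0 < |z + 7| < delta forces both bounds, so |(-8z + 9)/(z + 1) + 65/6| < eps.

delta = min(3, (18/17)eps)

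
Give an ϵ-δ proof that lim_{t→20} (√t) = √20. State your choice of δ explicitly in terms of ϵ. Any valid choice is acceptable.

Let ϵ > 0 be given. We want δ > 0 such that 0 < |t − 20| < δ implies |√t − √20| < ϵ.
Multiplying by the conjugate, |√t − √20| = |t − 20|/(√t + √20).
Restrict δ ≤ 20 so that |t − 20| < 20 forces t > 0, and then √t + √20 > √20.
Hence |√t − √20| < |t − 20|/√20, which is < ϵ once |t − 20| < √20·ϵ.
Take δ = min(20, √20·ϵ). If 0 < |t − 20| < δ then t > 0 and |√t − √20| < |t − 20|/√20 < ϵ.

δ = min(20, √20·ϵ)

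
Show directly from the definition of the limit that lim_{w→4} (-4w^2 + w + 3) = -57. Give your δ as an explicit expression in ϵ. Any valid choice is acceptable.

δ = min(1, ϵ/35)

Let ϵ > 0. We want δ > 0 such that 0 < |w − 4| < δ implies |(-4w^2 + w + 3) + 57| < ϵ.
(-4w^2 + w + 3) + 57 = -4w^2 + w + 60 = (w − 4)(-4w - 15).
So |(-4w^2 + w + 3) + 57| = |w − 4|·|-4w - 15|.
Assume first that |w − 4| < 1, so |w| < 5. Then |-4w - 15| ≤ 4·5 + 15 = 35.
Hence |(-4w^2 + w + 3) + 57| ≤ 35|w − 4| < ϵ provided |w − 4| < ϵ/35.
Choosing δ = min(1, ϵ/35) ensures both conditions, hence |(-4w^2 + w + 3) + 57| < ϵ.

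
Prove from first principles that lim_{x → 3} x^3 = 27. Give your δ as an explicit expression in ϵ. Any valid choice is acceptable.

δ = min(1, ϵ/37)

Let ϵ > 0. We seek δ > 0 with 0 < |x − 3| < δ ⇒ |x^3 − 27| < ϵ.
Factor: x^3 − 27 = (x − 3)(x^2 + 3x + 9), so |x^3 − 27| = |x − 3|·|x^2 + 3x + 9|.
Restrict δ ≤ 1. Then |x − 3| < 1 gives |x| < 4, so by the triangle inequality |x^2 + 3x + 9| ≤ 4^2 + 3·4 + 9 = 37.
Hence |x^3 − 27| ≤ 37|x − 3|, which is < ϵ once |x − 3| < ϵ/37.
Take δ = min(1, ϵ/37). If 0 < |x − 3| < δ then both bounds hold and |x^3 − 27| ≤ 37|x − 3| < 37·(ϵ/37) = ϵ.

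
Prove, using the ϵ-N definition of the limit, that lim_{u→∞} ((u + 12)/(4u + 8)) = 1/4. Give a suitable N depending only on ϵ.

N = (5/2)/ϵ

Suppose ϵ > 0. We seek N > 0 such that u > N implies |(u + 12)/(4u + 8) − (1/4)| < ϵ.
(u + 12)/(4u + 8) − (1/4) = (4(u + 12) − (4u + 8)) / (4(4u + 8)) = 40/(4(4u + 8)).
For u > 0 we have 4u + 8 > 4u, so |(u + 12)/(4u + 8) − (1/4)| = 40/(4(4u + 8)) < 40/(4·4u) = (5/2)/u.
Thus |(u + 12)/(4u + 8) − (1/4)| < ϵ whenever u > (5/2)/ϵ.
Take N = (5/2)/ϵ. If u > N then |(u + 12)/(4u + 8) − (1/4)| < (5/2)/u < ϵ.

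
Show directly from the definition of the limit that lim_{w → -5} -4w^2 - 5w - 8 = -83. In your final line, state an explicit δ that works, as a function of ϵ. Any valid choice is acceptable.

Suppose ϵ > 0. We want δ > 0 such that 0 < |w + 5| < δ implies |(-4w^2 - 5w - 8) + 83| < ϵ.
(-4w^2 - 5w - 8) + 83 = -4w^2 - 5w + 75 = (w + 5)(-4w + 15).
So |(-4w^2 - 5w - 8) + 83| = |w + 5|·|-4w + 15|.
Assume first that |w + 5| < 1, so |w| < 6. Then |-4w + 15| ≤ 4·6 + 15 = 39.
Hence |(-4w^2 - 5w - 8) + 83| ≤ 39|w + 5| < ϵ provided |w + 5| < ϵ/39.
Take δ = min(1, ϵ/39). Then 0 < |w + 5| < δ gives both |w + 5| < 1 and |w + 5| < ϵ/39, so |(-4w^2 - 5w - 8) + 83| < ϵ.

δ = min(1, ϵ/39)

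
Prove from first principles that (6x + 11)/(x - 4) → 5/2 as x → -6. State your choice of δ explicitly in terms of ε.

δ = min(5, (10/7)ε)

Let ε > 0. We want δ > 0 with 0 < |x + 6| < δ ⇒ |(6x + 11)/(x - 4) − (5/2)| < ε.
Combining over a common denominator, (6x + 11)/(x - 4) − (5/2) = [(6x + 11)·(-10) − (-25)·(x - 4)] / [(-10)·(x - 4)] = -35(x + 6) / ((-10)(x - 4)).
So |(6x + 11)/(x - 4) − (5/2)| = 35|x + 6| / (10·|x − 4|).
Require δ ≤ 5, so |x − 4| ≥ |-10| − |x + 6| > 10 − 5 = 5.
Hence |(6x + 11)/(x - 4) − (5/2)| < 35|x + 6|/(10·5) = (7/10)|x + 6|, which is < ε once |x + 6| < (10/7)ε.
Take δ = min(5, (10/7)ε). Then 0 < |x + 6| < δ forces both bounds, so |(6x + 11)/(x - 4) − (5/2)| < ε.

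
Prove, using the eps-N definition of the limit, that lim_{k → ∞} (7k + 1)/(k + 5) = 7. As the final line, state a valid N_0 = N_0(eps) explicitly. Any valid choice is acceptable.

Let eps > 0 be given. For k ≥ 1, |(7k + 1)/(k + 5) − 7| = |-34|/((k + 5)) = 34/((k + 5)).
Since k + 5 ≥ k for k ≥ 1, this is ≤ 34/(k) = 34/k.
So |(7k + 1)/(k + 5) − 7| < eps whenever k > 34/eps.
Take N_0 = 34/eps. If k > N_0 then |(7k + 1)/(k + 5) − 7| ≤ 34/k < eps.

N_0 = 34/eps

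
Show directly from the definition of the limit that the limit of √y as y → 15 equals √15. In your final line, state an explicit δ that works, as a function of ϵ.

Let ϵ > 0 be given. We want δ > 0 such that 0 < |y − 15| < δ implies |√y − √15| < ϵ.
Multiplying by the conjugate, |√y − √15| = |y − 15|/(√y + √15).
Restrict δ ≤ 15 so that |y − 15| < 15 forces y > 0, and then √y + √15 > √15.
Hence |√y − √15| < |y − 15|/√15, which is < ϵ once |y − 15| < √15·ϵ.
Take δ = min(15, √15·ϵ). If 0 < |y − 15| < δ then y > 0 and |√y − √15| < |y − 15|/√15 < ϵ.

δ = min(15, √15·ϵ)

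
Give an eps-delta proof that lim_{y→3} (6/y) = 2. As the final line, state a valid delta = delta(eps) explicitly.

delta = min(3/2, (3/4)eps)

Fix eps > 0. We seek delta > 0 such that 0 < |y − 3| < delta implies |6/y − 2| < eps.
|6/y − 2| = 6·|3 − y|/(3·|y|) = 6|y − 3|/(3|y|).
Require delta ≤ 3/2 so that |y| > 3 − 3/2 = 3/2, hence 3|y| > 9/2.
Then |6/y − 2| < 6|y − 3|/(9/2), which is < eps when |y − 3| < (3/4)eps.
Take delta = min(3/2, (3/4)eps). Then 0 < |y − 3| < delta gives both |y − 3| < 3/2 and |y − 3| < (3/4)eps, so |6/y − 2| < eps.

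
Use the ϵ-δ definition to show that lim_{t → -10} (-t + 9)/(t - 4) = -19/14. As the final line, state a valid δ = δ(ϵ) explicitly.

Let ϵ > 0 be given. We want δ > 0 with 0 < |t + 10| < δ ⇒ |(-t + 9)/(t - 4) + 19/14| < ϵ.
Combining over a common denominator, (-t + 9)/(t - 4) + 19/14 = [(-t + 9)·(-14) − 19·(t - 4)] / [(-14)·(t - 4)] = -5(t + 10) / ((-14)(t - 4)).
So |(-t + 9)/(t - 4) + 19/14| = 5|t + 10| / (14·|t − 4|).
Require δ ≤ 7, so |t − 4| ≥ |-14| − |t + 10| > 14 − 7 = 7.
Hence |(-t + 9)/(t - 4) + 19/14| < 5|t + 10|/(14·7) = (5/98)|t + 10|, which is < ϵ once |t + 10| < (98/5)ϵ.
Take δ = min(7, (98/5)ϵ). Then 0 < |t + 10| < δ forces both bounds, so |(-t + 9)/(t - 4) + 19/14| < ϵ.

δ = min(7, (98/5)ϵ)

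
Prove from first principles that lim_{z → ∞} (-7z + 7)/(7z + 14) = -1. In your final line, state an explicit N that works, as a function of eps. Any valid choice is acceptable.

Let eps > 0 be given. We seek N > 0 such that z > N implies |(-7z + 7)/(7z + 14) + 1| < eps.
(-7z + 7)/(7z + 14) + 1 = (7(-7z + 7) − (-7)(7z + 14)) / (7(7z + 14)) = 147/(7(7z + 14)).
For z > 0 we have 7z + 14 > 7z, so |(-7z + 7)/(7z + 14) + 1| = 147/(7(7z + 14)) < 147/(7·7z) = 3/z.
Thus |(-7z + 7)/(7z + 14) + 1| < eps whenever z > 3/eps.
Take N = 3/eps. If z > N then |(-7z + 7)/(7z + 14) + 1| < 3/z < eps.

N = 3/eps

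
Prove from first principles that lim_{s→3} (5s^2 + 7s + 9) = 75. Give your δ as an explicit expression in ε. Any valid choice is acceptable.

Fix ε > 0. We want δ > 0 such that 0 < |s − 3| < δ implies |(5s^2 + 7s + 9) − 75| < ε.
(5s^2 + 7s + 9) − 75 = 5s^2 + 7s - 66 = (s − 3)(5s + 22).
So |(5s^2 + 7s + 9) − 75| = |s − 3|·|5s + 22|.
Require δ ≤ 1. Then |s − 3| < 1 gives |s| < 4, and by the triangle inequality |5s + 22| ≤ 5·4 + 22 = 42.
Hence |(5s^2 + 7s + 9) − 75| ≤ 42|s − 3| < ε provided |s − 3| < ε/42.
Take δ = min(1, ε/42). Then 0 < |s − 3| < δ gives both |s − 3| < 1 and |s − 3| < ε/42, so |(5s^2 + 7s + 9) − 75| < ε.

δ = min(1, ε/42)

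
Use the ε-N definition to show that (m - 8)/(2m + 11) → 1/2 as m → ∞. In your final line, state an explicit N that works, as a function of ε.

N = (27/4)/ε

Suppose ε > 0. For m ≥ 1, |(m - 8)/(2m + 11) − (1/2)| = |-27|/(2(2m + 11)) = 27/(2(2m + 11)).
Since 2m + 11 ≥ 2m for m ≥ 1, this is ≤ 27/(2·2m) = (27/4)/m.
So |(m - 8)/(2m + 11) − (1/2)| < ε whenever m > (27/4)/ε.
Take N = (27/4)/ε. If m > N then |(m - 8)/(2m + 11) − (1/2)| ≤ (27/4)/m < ε.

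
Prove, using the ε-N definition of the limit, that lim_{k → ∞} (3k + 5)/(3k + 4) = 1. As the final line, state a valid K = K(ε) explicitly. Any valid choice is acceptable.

K = (1/3)/ε

Fix ε > 0. For k ≥ 1, |(3k + 5)/(3k + 4) − 1| = |3|/(3(3k + 4)) = 3/(3(3k + 4)).
Since 3k + 4 ≥ 3k for k ≥ 1, this is ≤ 3/(3·3k) = (1/3)/k.
So |(3k + 5)/(3k + 4) − 1| < ε whenever k > (1/3)/ε.
Take K = (1/3)/ε. If k > K then |(3k + 5)/(3k + 4) − 1| ≤ (1/3)/k < ε.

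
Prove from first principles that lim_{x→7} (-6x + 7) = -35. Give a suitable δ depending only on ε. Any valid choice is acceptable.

Fix ε > 0. We need δ > 0 so that 0 < |x − 7| < δ implies |(-6x + 7) + 35| < ε.
|(-6x + 7) + 35| = |-6x + 42| = 6|x − 7|.
Thus it suffices that |x − 7| < ε/6.
Take δ = ε/6. If 0 < |x − 7| < δ then |(-6x + 7) + 35| = 6|x − 7| < 6·(ε/6) = ε.

δ = ε/6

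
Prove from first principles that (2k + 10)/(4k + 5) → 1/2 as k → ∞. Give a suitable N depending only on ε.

N = (15/8)/ε

Let ε > 0 be given. For k ≥ 1, |(2k + 10)/(4k + 5) − (1/2)| = |30|/(4(4k + 5)) = 30/(4(4k + 5)).
Since 4k + 5 ≥ 4k for k ≥ 1, this is ≤ 30/(4·4k) = (15/8)/k.
So |(2k + 10)/(4k + 5) − (1/2)| < ε whenever k > (15/8)/ε.
Take N = (15/8)/ε. If k > N then |(2k + 10)/(4k + 5) − (1/2)| ≤ (15/8)/k < ε.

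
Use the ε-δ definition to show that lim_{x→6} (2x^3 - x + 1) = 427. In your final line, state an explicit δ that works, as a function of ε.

Let ε > 0. We want δ > 0 such that 0 < |x − 6| < δ implies |(2x^3 - x + 1) − 427| < ε.
(2x^3 - x + 1) − 427 = 2x^3 - x - 426 = (x − 6)(2x^2 + 12x + 71).
So |(2x^3 - x + 1) − 427| = |x − 6|·|2x^2 + 12x + 71|.
Assume first that |x − 6| < 1, so |x| < 7. Then |2x^2 + 12x + 71| ≤ 2·7^2 + 12·7 + 71 = 253.
Hence |(2x^3 - x + 1) − 427| ≤ 253|x − 6| < ε provided |x − 6| < ε/253.
Take δ = min(1, ε/253). Then 0 < |x − 6| < δ gives both |x − 6| < 1 and |x − 6| < ε/253, so |(2x^3 - x + 1) − 427| < ε.

δ = min(1, ε/253)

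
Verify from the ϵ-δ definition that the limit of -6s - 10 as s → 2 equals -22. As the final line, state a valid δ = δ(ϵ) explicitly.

Fix ϵ > 0. We need δ > 0 so that 0 < |s − 2| < δ implies |(-6s - 10) + 22| < ϵ.
Since (-6s - 10) + 22 = -6(s − 2), we have |(-6s - 10) + 22| = 6|s − 2|.
Thus it suffices that |s − 2| < ϵ/6.
Choosing δ = ϵ/6 gives |(-6s - 10) + 22| = 6|s − 2| < ϵ whenever |s − 2| < δ.

δ = ϵ/6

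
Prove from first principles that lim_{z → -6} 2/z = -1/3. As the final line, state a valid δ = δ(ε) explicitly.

Suppose ε > 0. We seek δ > 0 such that 0 < |z + 6| < δ implies |2/z + 1/3| < ε.
|2/z + 1/3| = 2·|-6 − z|/(6·|z|) = 2|z + 6|/(6|z|).
Require δ ≤ 3 so that |z| > 6 − 3 = 3, hence 6|z| > 18.
Then |2/z + 1/3| < 2|z + 6|/18, which is < ε when |z + 6| < 9ε.
Take δ = min(3, 9ε). Then 0 < |z + 6| < δ gives both |z + 6| < 3 and |z + 6| < 9ε, so |2/z + 1/3| < ε.

δ = min(3, 9ε)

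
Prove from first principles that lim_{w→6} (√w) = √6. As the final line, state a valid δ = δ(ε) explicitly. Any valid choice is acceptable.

Suppose ε > 0. We want δ > 0 such that 0 < |w − 6| < δ implies |√w − √6| < ε.
Rationalise: √w − √6 = (w − 6)/(√w + √6), so |√w − √6| = |w − 6|/(√w + √6).
Restrict δ ≤ 6 so that |w − 6| < 6 forces w > 0, and then √w + √6 > √6.
Hence |√w − √6| < |w − 6|/√6, which is < ε once |w − 6| < √6·ε.
Take δ = min(6, √6·ε). If 0 < |w − 6| < δ then w > 0 and |√w − √6| < |w − 6|/√6 < ε.

δ = min(6, √6·ε)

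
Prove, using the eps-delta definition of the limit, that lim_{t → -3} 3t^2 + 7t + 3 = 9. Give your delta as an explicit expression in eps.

Fix eps > 0. We want delta > 0 such that 0 < |t + 3| < delta implies |(3t^2 + 7t + 3) − 9| < eps.
(3t^2 + 7t + 3) − 9 = 3t^2 + 7t - 6 = (t + 3)(3t - 2).
So |(3t^2 + 7t + 3) − 9| = |t + 3|·|3t - 2|.
Require delta ≤ 2. Then |t + 3| < 2 gives |t| < 5, and by the triangle inequality |3t - 2| ≤ 3·5 + 2 = 17.
Hence |(3t^2 + 7t + 3) − 9| ≤ 17|t + 3| < eps provided |t + 3| < eps/17.
Choosing delta = min(2, eps/17) ensures both conditions, hence |(3t^2 + 7t + 3) − 9| < eps.

delta = min(2, eps/17)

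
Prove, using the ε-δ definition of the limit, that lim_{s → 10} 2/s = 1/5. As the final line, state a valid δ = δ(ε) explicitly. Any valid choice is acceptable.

Let ε > 0. We seek δ > 0 such that 0 < |s − 10| < δ implies |2/s − (1/5)| < ε.
|2/s − (1/5)| = 2·|10 − s|/(10·|s|) = 2|s − 10|/(10|s|).
Restrict δ ≤ 5. Then |s − 10| < 5 gives |s| > 5, so 10|s| > 50.
Then |2/s − (1/5)| < 2|s − 10|/50, which is < ε when |s − 10| < 25ε.
Take δ = min(5, 25ε). Then 0 < |s − 10| < δ gives both |s − 10| < 5 and |s − 10| < 25ε, so |2/s − (1/5)| < ε.

δ = min(5, 25ε)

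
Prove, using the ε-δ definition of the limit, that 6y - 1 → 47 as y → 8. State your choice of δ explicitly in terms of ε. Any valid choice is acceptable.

Suppose ε > 0. We need δ > 0 so that 0 < |y − 8| < δ implies |(6y - 1) − 47| < ε.
Since (6y - 1) − 47 = 6(y − 8), we have |(6y - 1) − 47| = 6|y − 8|.
Thus it suffices that |y − 8| < ε/6.
Choosing δ = ε/6 gives |(6y - 1) − 47| = 6|y − 8| < ε whenever |y − 8| < δ.

δ = ε/6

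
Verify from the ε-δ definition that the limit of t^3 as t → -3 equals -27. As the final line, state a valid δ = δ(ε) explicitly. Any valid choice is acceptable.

Suppose ε > 0. We seek δ > 0 with 0 < |t + 3| < δ ⇒ |t^3 + 27| < ε.
Factor: t^3 + 27 = (t + 3)(t^2 - 3t + 9), so |t^3 + 27| = |t + 3|·|t^2 - 3t + 9|.
Restrict δ ≤ 1. Then |t + 3| < 1 gives |t| < 4, so by the triangle inequality |t^2 - 3t + 9| ≤ 4^2 + 3·4 + 9 = 37.
Hence |t^3 + 27| ≤ 37|t + 3|, which is < ε once |t + 3| < ε/37.
Take δ = min(1, ε/37). If 0 < |t + 3| < δ then both bounds hold and |t^3 + 27| ≤ 37|t + 3| < 37·(ε/37) = ε.

δ = min(1, ε/37)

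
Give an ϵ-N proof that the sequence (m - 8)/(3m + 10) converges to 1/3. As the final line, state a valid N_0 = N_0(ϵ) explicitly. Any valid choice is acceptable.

N_0 = (34/9)/ϵ

Suppose ϵ > 0. For m ≥ 1, |(m - 8)/(3m + 10) − (1/3)| = |-34|/(3(3m + 10)) = 34/(3(3m + 10)).
Since 3m + 10 ≥ 3m for m ≥ 1, this is ≤ 34/(3·3m) = (34/9)/m.
So |(m - 8)/(3m + 10) − (1/3)| < ϵ whenever m > (34/9)/ϵ.
Take N_0 = (34/9)/ϵ. If m > N_0 then |(m - 8)/(3m + 10) − (1/3)| ≤ (34/9)/m < ϵ.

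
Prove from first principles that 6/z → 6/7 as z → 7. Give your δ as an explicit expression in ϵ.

δ = min(7/2, (49/12)ϵ)

Let ϵ > 0 be given. We seek δ > 0 such that 0 < |z − 7| < δ implies |6/z − (6/7)| < ϵ.
|6/z − (6/7)| = 6·|7 − z|/(7·|z|) = 6|z − 7|/(7|z|).
Restrict δ ≤ 7/2. Then |z − 7| < 7/2 gives |z| > 7/2, so 7|z| > 49/2.
Then |6/z − (6/7)| < 6|z − 7|/(49/2), which is < ϵ when |z − 7| < (49/12)ϵ.
Take δ = min(7/2, (49/12)ϵ). Then 0 < |z − 7| < δ gives both |z − 7| < 7/2 and |z − 7| < (49/12)ϵ, so |6/z − (6/7)| < ϵ.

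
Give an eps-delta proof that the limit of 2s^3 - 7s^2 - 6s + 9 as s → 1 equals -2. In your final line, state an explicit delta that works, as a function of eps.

Suppose eps > 0. We want delta > 0 such that 0 < |s − 1| < delta implies |(2s^3 - 7s^2 - 6s + 9) + 2| < eps.
(2s^3 - 7s^2 - 6s + 9) + 2 = 2s^3 - 7s^2 - 6s + 11 = (s − 1)(2s^2 - 5s - 11).
So |(2s^3 - 7s^2 - 6s + 9) + 2| = |s − 1|·|2s^2 - 5s - 11|.
Assume first that |s − 1| < 1, so |s| < 2. Then |2s^2 - 5s - 11| ≤ 2·2^2 + 5·2 + 11 = 29.
Hence |(2s^3 - 7s^2 - 6s + 9) + 2| ≤ 29|s − 1| < eps provided |s − 1| < eps/29.
Take delta = min(1, eps/29). Then 0 < |s − 1| < delta gives both |s − 1| < 1 and |s − 1| < eps/29, so |(2s^3 - 7s^2 - 6s + 9) + 2| < eps.

delta = min(1, eps/29)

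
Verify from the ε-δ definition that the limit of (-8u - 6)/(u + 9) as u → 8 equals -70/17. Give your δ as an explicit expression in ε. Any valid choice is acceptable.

Suppose ε > 0. We want δ > 0 with 0 < |u − 8| < δ ⇒ |(-8u - 6)/(u + 9) + 70/17| < ε.
Combining over a common denominator, (-8u - 6)/(u + 9) + 70/17 = [(-8u - 6)·17 − (-70)·(u + 9)] / [17·(u + 9)] = -66(u − 8) / (17(u + 9)).
So |(-8u - 6)/(u + 9) + 70/17| = 66|u − 8| / (17·|u + 9|).
Restrict δ ≤ 17/2. Then |u − 8| < 17/2 gives |u + 9| = |(u − 8) + 17| ≥ 17 − 17/2 = 17/2.
Hence |(-8u - 6)/(u + 9) + 70/17| < 66|u − 8|/(17·(17/2)) = (132/289)|u − 8|, which is < ε once |u − 8| < (289/132)ε.
Take δ = min(17/2, (289/132)ε). Then 0 < |u − 8| < δ forces both bounds, so |(-8u - 6)/(u + 9) + 70/17| < ε.

δ = min(17/2, (289/132)ε)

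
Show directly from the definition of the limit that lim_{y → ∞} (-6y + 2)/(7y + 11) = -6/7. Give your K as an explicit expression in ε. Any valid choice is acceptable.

Fix ε > 0. We seek K > 0 such that y > K implies |(-6y + 2)/(7y + 11) + 6/7| < ε.
(-6y + 2)/(7y + 11) + 6/7 = (7(-6y + 2) − (-6)(7y + 11)) / (7(7y + 11)) = 80/(7(7y + 11)).
For y > 0 we have 7y + 11 > 7y, so |(-6y + 2)/(7y + 11) + 6/7| = 80/(7(7y + 11)) < 80/(7·7y) = (80/49)/y.
Thus |(-6y + 2)/(7y + 11) + 6/7| < ε whenever y > (80/49)/ε.
Take K = (80/49)/ε. If y > K then |(-6y + 2)/(7y + 11) + 6/7| < (80/49)/y < ε.

K = (80/49)/ε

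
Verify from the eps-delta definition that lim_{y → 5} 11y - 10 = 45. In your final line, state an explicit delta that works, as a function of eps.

delta = eps/11

Suppose eps > 0. We need delta > 0 so that 0 < |y − 5| < delta implies |(11y - 10) − 45| < eps.
|(11y - 10) − 45| = |11y - 55| = 11|y − 5|.
Thus it suffices that |y − 5| < eps/11.
Take delta = eps/11. If 0 < |y − 5| < delta then |(11y - 10) − 45| = 11|y − 5| < 11·(eps/11) = eps.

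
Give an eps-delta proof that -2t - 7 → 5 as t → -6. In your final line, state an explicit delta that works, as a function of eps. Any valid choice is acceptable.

delta = eps/2

Let eps > 0 be given. We need delta > 0 so that 0 < |t + 6| < delta implies |(-2t - 7) − 5| < eps.
Since (-2t - 7) − 5 = -2(t + 6), we have |(-2t - 7) − 5| = 2|t + 6|.
So 2|t + 6| < eps exactly when |t + 6| < eps/2.
Take delta = eps/2. If 0 < |t + 6| < delta then |(-2t - 7) − 5| = 2|t + 6| < 2·(eps/2) = eps.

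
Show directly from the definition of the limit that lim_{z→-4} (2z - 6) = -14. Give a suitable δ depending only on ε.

Let ε > 0. We need δ > 0 so that 0 < |z + 4| < δ implies |(2z - 6) + 14| < ε.
|(2z - 6) + 14| = |2z + 8| = 2|z + 4|.
So 2|z + 4| < ε exactly when |z + 4| < ε/2.
Choosing δ = ε/2 gives |(2z - 6) + 14| = 2|z + 4| < ε whenever |z + 4| < δ.

δ = ε/2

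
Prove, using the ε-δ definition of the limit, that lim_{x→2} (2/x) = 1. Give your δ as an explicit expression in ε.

δ = min(1, ε)

Fix ε > 0. We seek δ > 0 such that 0 < |x − 2| < δ implies |2/x − 1| < ε.
|2/x − 1| = 2·|2 − x|/(2·|x|) = 2|x − 2|/(2|x|).
Restrict δ ≤ 1. Then |x − 2| < 1 gives |x| > 1, so 2|x| > 2.
Then |2/x − 1| < 2|x − 2|/2, which is < ε when |x − 2| < ε.
Take δ = min(1, ε). Then 0 < |x − 2| < δ gives both |x − 2| < 1 and |x − 2| < ε, so |2/x − 1| < ε.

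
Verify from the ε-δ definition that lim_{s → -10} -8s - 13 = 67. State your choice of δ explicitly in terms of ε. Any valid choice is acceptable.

Fix ε > 0. We need δ > 0 so that 0 < |s + 10| < δ implies |(-8s - 13) − 67| < ε.
Since (-8s - 13) − 67 = -8(s + 10), we have |(-8s - 13) − 67| = 8|s + 10|.
Thus it suffices that |s + 10| < ε/8.
Take δ = ε/8. If 0 < |s + 10| < δ then |(-8s - 13) − 67| = 8|s + 10| < 8·(ε/8) = ε.

δ = ε/8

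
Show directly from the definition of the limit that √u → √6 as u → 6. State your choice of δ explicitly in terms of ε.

δ = min(6, √6·ε)

Let ε > 0 be given. We want δ > 0 such that 0 < |u − 6| < δ implies |√u − √6| < ε.
Rationalise: √u − √6 = (u − 6)/(√u + √6), so |√u − √6| = |u − 6|/(√u + √6).
Restrict δ ≤ 6 so that |u − 6| < 6 forces u > 0, and then √u + √6 > √6.
Hence |√u − √6| < |u − 6|/√6, which is < ε once |u − 6| < √6·ε.
Take δ = min(6, √6·ε). If 0 < |u − 6| < δ then u > 0 and |√u − √6| < |u − 6|/√6 < ε.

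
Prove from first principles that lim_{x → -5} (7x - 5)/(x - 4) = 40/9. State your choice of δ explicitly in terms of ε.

Suppose ε > 0. We want δ > 0 with 0 < |x + 5| < δ ⇒ |(7x - 5)/(x - 4) − (40/9)| < ε.
Combining over a common denominator, (7x - 5)/(x - 4) − (40/9) = [(7x - 5)·(-9) − (-40)·(x - 4)] / [(-9)·(x - 4)] = -23(x + 5) / ((-9)(x - 4)).
So |(7x - 5)/(x - 4) − (40/9)| = 23|x + 5| / (9·|x − 4|).
Require δ ≤ 9/2, so |x − 4| ≥ |-9| − |x + 5| > 9 − 9/2 = 9/2.
Hence |(7x - 5)/(x - 4) − (40/9)| < 23|x + 5|/(9·(9/2)) = (46/81)|x + 5|, which is < ε once |x + 5| < (81/46)ε.
Take δ = min(9/2, (81/46)ε). Then 0 < |x + 5| < δ forces both bounds, so |(7x - 5)/(x - 4) − (40/9)| < ε.

δ = min(9/2, (81/46)ε)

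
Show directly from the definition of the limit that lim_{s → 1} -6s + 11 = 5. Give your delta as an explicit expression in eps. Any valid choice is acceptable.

Suppose eps > 0. We need delta > 0 so that 0 < |s − 1| < delta implies |(-6s + 11) − 5| < eps.
Since (-6s + 11) − 5 = -6(s − 1), we have |(-6s + 11) − 5| = 6|s − 1|.
So 6|s − 1| < eps exactly when |s − 1| < eps/6.
Choosing delta = eps/6 gives |(-6s + 11) − 5| = 6|s − 1| < eps whenever |s − 1| < delta.

delta = eps/6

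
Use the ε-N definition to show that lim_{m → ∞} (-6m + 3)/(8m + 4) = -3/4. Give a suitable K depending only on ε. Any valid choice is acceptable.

K = (3/4)/ε

Let ε > 0 be given. For m ≥ 1, |(-6m + 3)/(8m + 4) + 3/4| = |48|/(8(8m + 4)) = 48/(8(8m + 4)).
Since 8m + 4 ≥ 8m for m ≥ 1, this is ≤ 48/(8·8m) = (3/4)/m.
So |(-6m + 3)/(8m + 4) + 3/4| < ε whenever m > (3/4)/ε.
Take K = (3/4)/ε. If m > K then |(-6m + 3)/(8m + 4) + 3/4| ≤ (3/4)/m < ε.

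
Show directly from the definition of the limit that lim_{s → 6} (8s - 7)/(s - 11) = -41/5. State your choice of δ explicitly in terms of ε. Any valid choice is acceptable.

Let ε > 0 be given. We want δ > 0 with 0 < |s − 6| < δ ⇒ |(8s - 7)/(s - 11) + 41/5| < ε.
Combining over a common denominator, (8s - 7)/(s - 11) + 41/5 = [(8s - 7)·(-5) − 41·(s - 11)] / [(-5)·(s - 11)] = -81(s − 6) / ((-5)(s - 11)).
So |(8s - 7)/(s - 11) + 41/5| = 81|s − 6| / (5·|s − 11|).
Require δ ≤ 5/2, so |s − 11| ≥ |-5| − |s − 6| > 5 − 5/2 = 5/2.
Hence |(8s - 7)/(s - 11) + 41/5| < 81|s − 6|/(5·(5/2)) = (162/25)|s − 6|, which is < ε once |s − 6| < (25/162)ε.
Take δ = min(5/2, (25/162)ε). Then 0 < |s − 6| < δ forces both bounds, so |(8s - 7)/(s - 11) + 41/5| < ε.

δ = min(5/2, (25/162)ε)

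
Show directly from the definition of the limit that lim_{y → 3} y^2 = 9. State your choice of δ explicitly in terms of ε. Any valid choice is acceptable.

Fix ε > 0. We seek δ > 0 with 0 < |y − 3| < δ ⇒ |y^2 − 9| < ε.
Factor: y^2 − 9 = (y − 3)(y + 3), so |y^2 − 9| = |y − 3|·|y + 3|.
Impose δ ≤ 2 so that |y| < 5; then |y + 3| ≤ 8.
Hence |y^2 − 9| ≤ 8|y − 3|, which is < ε once |y − 3| < ε/8.
Take δ = min(2, ε/8). If 0 < |y − 3| < δ then both bounds hold and |y^2 − 9| ≤ 8|y − 3| < 8·(ε/8) = ε.

δ = min(2, ε/8)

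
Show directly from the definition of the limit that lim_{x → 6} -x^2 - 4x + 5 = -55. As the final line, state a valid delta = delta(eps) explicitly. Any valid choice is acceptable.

delta = min(1, eps/17)

Fix eps > 0. We want delta > 0 such that 0 < |x − 6| < delta implies |(-x^2 - 4x + 5) + 55| < eps.
(-x^2 - 4x + 5) + 55 = -x^2 - 4x + 60 = (x − 6)(-x - 10).
So |(-x^2 - 4x + 5) + 55| = |x − 6|·|-x - 10|.
Assume first that |x − 6| < 1, so |x| < 7. Then |-x - 10| ≤ 7 + 10 = 17.
Hence |(-x^2 - 4x + 5) + 55| ≤ 17|x − 6| < eps provided |x − 6| < eps/17.
Take delta = min(1, eps/17). Then 0 < |x − 6| < delta gives both |x − 6| < 1 and |x − 6| < eps/17, so |(-x^2 - 4x + 5) + 55| < eps.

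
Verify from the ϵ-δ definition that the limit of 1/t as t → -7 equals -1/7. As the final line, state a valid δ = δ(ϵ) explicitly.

Let ϵ > 0 be given. We seek δ > 0 such that 0 < |t + 7| < δ implies |1/t + 1/7| < ϵ.
|1/t + 1/7| = |-7 − t|/(7·|t|) = |t + 7|/(7|t|).
Restrict δ ≤ 7/2. Then |t + 7| < 7/2 gives |t| > 7/2, so 7|t| > 49/2.
Then |1/t + 1/7| < |t + 7|/(49/2), which is < ϵ when |t + 7| < (49/2)ϵ.
Take δ = min(7/2, (49/2)ϵ). Then 0 < |t + 7| < δ gives both |t + 7| < 7/2 and |t + 7| < (49/2)ϵ, so |1/t + 1/7| < ϵ.

δ = min(7/2, (49/2)ϵ)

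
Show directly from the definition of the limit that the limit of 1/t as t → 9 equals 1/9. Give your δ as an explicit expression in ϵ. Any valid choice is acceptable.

δ = min(9/2, (81/2)ϵ)

Let ϵ > 0 be given. We seek δ > 0 such that 0 < |t − 9| < δ implies |1/t − (1/9)| < ϵ.
|1/t − (1/9)| = |9 − t|/(9·|t|) = |t − 9|/(9|t|).
Require δ ≤ 9/2 so that |t| > 9 − 9/2 = 9/2, hence 9|t| > 81/2.
Then |1/t − (1/9)| < |t − 9|/(81/2), which is < ϵ when |t − 9| < (81/2)ϵ.
Take δ = min(9/2, (81/2)ϵ). Then 0 < |t − 9| < δ gives both |t − 9| < 9/2 and |t − 9| < (81/2)ϵ, so |1/t − (1/9)| < ϵ.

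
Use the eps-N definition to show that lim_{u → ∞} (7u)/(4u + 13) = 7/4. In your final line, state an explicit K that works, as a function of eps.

Fix eps > 0. We seek K > 0 such that u > K implies |(7u)/(4u + 13) − (7/4)| < eps.
(7u)/(4u + 13) − (7/4) = (4(7u) − 7(4u + 13)) / (4(4u + 13)) = -91/(4(4u + 13)).
For u > 0 we have 4u + 13 > 4u, so |(7u)/(4u + 13) − (7/4)| = 91/(4(4u + 13)) < 91/(4·4u) = (91/16)/u.
Thus |(7u)/(4u + 13) − (7/4)| < eps whenever u > (91/16)/eps.
Take K = (91/16)/eps. If u > K then |(7u)/(4u + 13) − (7/4)| < (91/16)/u < eps.

K = (91/16)/eps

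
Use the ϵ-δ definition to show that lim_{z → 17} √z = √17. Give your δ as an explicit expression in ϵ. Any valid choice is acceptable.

Let ϵ > 0. We want δ > 0 such that 0 < |z − 17| < δ implies |√z − √17| < ϵ.
Multiplying by the conjugate, |√z − √17| = |z − 17|/(√z + √17).
Restrict δ ≤ 17 so that |z − 17| < 17 forces z > 0, and then √z + √17 > √17.
Hence |√z − √17| < |z − 17|/√17, which is < ϵ once |z − 17| < √17·ϵ.
Take δ = min(17, √17·ϵ). If 0 < |z − 17| < δ then z > 0 and |√z − √17| < |z − 17|/√17 < ϵ.

δ = min(17, √17·ϵ)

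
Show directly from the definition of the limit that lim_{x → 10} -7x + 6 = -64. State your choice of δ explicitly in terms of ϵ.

Let ϵ > 0. We need δ > 0 so that 0 < |x − 10| < δ implies |(-7x + 6) + 64| < ϵ.
Since (-7x + 6) + 64 = -7(x − 10), we have |(-7x + 6) + 64| = 7|x − 10|.
Thus it suffices that |x − 10| < ϵ/7.
Take δ = ϵ/7. If 0 < |x − 10| < δ then |(-7x + 6) + 64| = 7|x − 10| < 7·(ϵ/7) = ϵ.

δ = ϵ/7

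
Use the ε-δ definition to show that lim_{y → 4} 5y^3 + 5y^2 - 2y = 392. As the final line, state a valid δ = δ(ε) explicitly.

δ = min(2, ε/428)

Suppose ε > 0. We want δ > 0 such that 0 < |y − 4| < δ implies |(5y^3 + 5y^2 - 2y) − 392| < ε.
(5y^3 + 5y^2 - 2y) − 392 = 5y^3 + 5y^2 - 2y - 392 = (y − 4)(5y^2 + 25y + 98).
So |(5y^3 + 5y^2 - 2y) − 392| = |y − 4|·|5y^2 + 25y + 98|.
Require δ ≤ 2. Then |y − 4| < 2 gives |y| < 6, and by the triangle inequality |5y^2 + 25y + 98| ≤ 5·6^2 + 25·6 + 98 = 428.
Hence |(5y^3 + 5y^2 - 2y) − 392| ≤ 428|y − 4| < ε provided |y − 4| < ε/428.
Take δ = min(2, ε/428). Then 0 < |y − 4| < δ gives both |y − 4| < 2 and |y − 4| < ε/428, so |(5y^3 + 5y^2 - 2y) − 392| < ε.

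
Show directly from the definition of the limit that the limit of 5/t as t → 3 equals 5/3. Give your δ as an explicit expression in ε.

Let ε > 0. We seek δ > 0 such that 0 < |t − 3| < δ implies |5/t − (5/3)| < ε.
|5/t − (5/3)| = 5·|3 − t|/(3·|t|) = 5|t − 3|/(3|t|).
Require δ ≤ 3/2 so that |t| > 3 − 3/2 = 3/2, hence 3|t| > 9/2.
Then |5/t − (5/3)| < 5|t − 3|/(9/2), which is < ε when |t − 3| < (9/10)ε.
Take δ = min(3/2, (9/10)ε). Then 0 < |t − 3| < δ gives both |t − 3| < 3/2 and |t − 3| < (9/10)ε, so |5/t − (5/3)| < ε.

δ = min(3/2, (9/10)ε)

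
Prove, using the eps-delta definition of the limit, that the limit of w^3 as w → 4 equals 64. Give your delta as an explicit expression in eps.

delta = min(1, eps/61)

Let eps > 0 be given. We seek delta > 0 with 0 < |w − 4| < delta ⇒ |w^3 − 64| < eps.
Factor: w^3 − 64 = (w − 4)(w^2 + 4w + 16), so |w^3 − 64| = |w − 4|·|w^2 + 4w + 16|.
Restrict delta ≤ 1. Then |w − 4| < 1 gives |w| < 5, so by the triangle inequality |w^2 + 4w + 16| ≤ 5^2 + 4·5 + 16 = 61.
Hence |w^3 − 64| ≤ 61|w − 4|, which is < eps once |w − 4| < eps/61.
Take delta = min(1, eps/61). If 0 < |w − 4| < delta then both bounds hold and |w^3 − 64| ≤ 61|w − 4| < 61·(eps/61) = eps.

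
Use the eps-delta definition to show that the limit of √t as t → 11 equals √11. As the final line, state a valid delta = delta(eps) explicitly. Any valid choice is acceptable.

delta = min(11, √11·eps)

Suppose eps > 0. We want delta > 0 such that 0 < |t − 11| < delta implies |√t − √11| < eps.
Multiplying by the conjugate, |√t − √11| = |t − 11|/(√t + √11).
Restrict delta ≤ 11 so that |t − 11| < 11 forces t > 0, and then √t + √11 > √11.
Hence |√t − √11| < |t − 11|/√11, which is < eps once |t − 11| < √11·eps.
Take delta = min(11, √11·eps). If 0 < |t − 11| < delta then t > 0 and |√t − √11| < |t − 11|/√11 < eps.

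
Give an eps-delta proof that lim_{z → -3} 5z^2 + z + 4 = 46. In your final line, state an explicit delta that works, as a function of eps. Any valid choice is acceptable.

Fix eps > 0. We want delta > 0 such that 0 < |z + 3| < delta implies |(5z^2 + z + 4) − 46| < eps.
(5z^2 + z + 4) − 46 = 5z^2 + z - 42 = (z + 3)(5z - 14).
So |(5z^2 + z + 4) − 46| = |z + 3|·|5z - 14|.
Require delta ≤ 2. Then |z + 3| < 2 gives |z| < 5, and by the triangle inequality |5z - 14| ≤ 5·5 + 14 = 39.
Hence |(5z^2 + z + 4) − 46| ≤ 39|z + 3| < eps provided |z + 3| < eps/39.
Choosing delta = min(2, eps/39) ensures both conditions, hence |(5z^2 + z + 4) − 46| < eps.

delta = min(2, eps/39)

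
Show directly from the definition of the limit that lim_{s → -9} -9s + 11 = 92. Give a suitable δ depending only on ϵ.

Let ϵ > 0 be given. We need δ > 0 so that 0 < |s + 9| < δ implies |(-9s + 11) − 92| < ϵ.
Since (-9s + 11) − 92 = -9(s + 9), we have |(-9s + 11) − 92| = 9|s + 9|.
So 9|s + 9| < ϵ exactly when |s + 9| < ϵ/9.
Choosing δ = ϵ/9 gives |(-9s + 11) − 92| = 9|s + 9| < ϵ whenever |s + 9| < δ.

δ = ϵ/9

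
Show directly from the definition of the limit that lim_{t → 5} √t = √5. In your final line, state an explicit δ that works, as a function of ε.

Suppose ε > 0. We want δ > 0 such that 0 < |t − 5| < δ implies |√t − √5| < ε.
Rationalise: √t − √5 = (t − 5)/(√t + √5), so |√t − √5| = |t − 5|/(√t + √5).
Restrict δ ≤ 5 so that |t − 5| < 5 forces t > 0, and then √t + √5 > √5.
Hence |√t − √5| < |t − 5|/√5, which is < ε once |t − 5| < √5·ε.
Take δ = min(5, √5·ε). If 0 < |t − 5| < δ then t > 0 and |√t − √5| < |t − 5|/√5 < ε.

δ = min(5, √5·ε)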